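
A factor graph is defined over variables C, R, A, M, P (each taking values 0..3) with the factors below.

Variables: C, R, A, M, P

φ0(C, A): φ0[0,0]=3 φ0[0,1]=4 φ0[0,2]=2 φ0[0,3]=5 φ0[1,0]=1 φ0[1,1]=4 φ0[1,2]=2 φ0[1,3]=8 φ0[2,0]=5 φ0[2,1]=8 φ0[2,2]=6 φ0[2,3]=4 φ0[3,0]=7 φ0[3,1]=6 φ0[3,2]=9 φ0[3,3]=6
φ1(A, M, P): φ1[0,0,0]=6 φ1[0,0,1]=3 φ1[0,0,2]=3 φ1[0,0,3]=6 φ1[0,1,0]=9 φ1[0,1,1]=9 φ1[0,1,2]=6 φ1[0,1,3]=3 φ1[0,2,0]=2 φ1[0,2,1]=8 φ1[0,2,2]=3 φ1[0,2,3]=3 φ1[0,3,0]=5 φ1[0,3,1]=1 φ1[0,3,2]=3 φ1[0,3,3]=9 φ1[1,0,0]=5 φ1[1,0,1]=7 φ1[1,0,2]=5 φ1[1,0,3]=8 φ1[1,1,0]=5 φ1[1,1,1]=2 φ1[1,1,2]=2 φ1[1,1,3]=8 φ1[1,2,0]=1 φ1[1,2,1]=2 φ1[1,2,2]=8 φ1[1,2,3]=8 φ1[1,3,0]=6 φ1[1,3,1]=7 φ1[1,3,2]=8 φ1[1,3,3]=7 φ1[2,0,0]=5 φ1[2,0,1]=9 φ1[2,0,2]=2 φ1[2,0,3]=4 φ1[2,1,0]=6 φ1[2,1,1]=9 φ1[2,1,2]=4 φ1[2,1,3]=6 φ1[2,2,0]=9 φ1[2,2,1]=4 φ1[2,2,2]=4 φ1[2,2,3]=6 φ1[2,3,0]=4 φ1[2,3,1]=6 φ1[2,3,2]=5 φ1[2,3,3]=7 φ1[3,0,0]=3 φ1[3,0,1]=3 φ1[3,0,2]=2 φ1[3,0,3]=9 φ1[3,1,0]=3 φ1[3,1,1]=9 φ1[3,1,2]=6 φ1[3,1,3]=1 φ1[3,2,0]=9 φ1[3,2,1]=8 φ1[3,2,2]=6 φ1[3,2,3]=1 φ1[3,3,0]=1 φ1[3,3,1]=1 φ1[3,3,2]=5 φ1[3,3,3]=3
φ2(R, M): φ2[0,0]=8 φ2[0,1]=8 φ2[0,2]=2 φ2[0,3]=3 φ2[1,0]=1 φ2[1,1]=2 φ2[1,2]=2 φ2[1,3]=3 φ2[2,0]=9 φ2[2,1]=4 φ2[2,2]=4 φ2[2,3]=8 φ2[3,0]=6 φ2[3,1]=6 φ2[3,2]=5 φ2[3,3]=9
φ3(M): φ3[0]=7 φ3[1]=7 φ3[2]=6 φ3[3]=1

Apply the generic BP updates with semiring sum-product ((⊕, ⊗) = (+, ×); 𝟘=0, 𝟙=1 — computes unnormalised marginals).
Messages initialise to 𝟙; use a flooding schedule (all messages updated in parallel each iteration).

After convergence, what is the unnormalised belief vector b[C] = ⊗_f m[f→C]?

init: all messages = 𝟙 over 4 values
r1 m[φ0→C] = [14, 15, 23, 28]
r1 m[φ0→A] = [16, 22, 19, 23]
r1 m[φ1→A] = [79, 89, 90, 70]
r1 m[φ1→M] = [80, 88, 82, 78]
r1 m[φ1→P] = [79, 88, 72, 89]
r1 m[φ2→R] = [21, 8, 25, 26]
r1 m[φ2→M] = [24, 20, 13, 23]
r1 m[φ3→M] = [7, 7, 6, 1]
r1 m[C→φ0] = [1, 1, 1, 1]
r1 m[R→φ2] = [1, 1, 1, 1]
r1 m[A→φ0] = [1, 1, 1, 1]
r1 m[A→φ1] = [1, 1, 1, 1]
r1 m[M→φ1] = [1, 1, 1, 1]
r1 m[M→φ2] = [1, 1, 1, 1]
r1 m[M→φ3] = [1, 1, 1, 1]
r1 m[P→φ1] = [1, 1, 1, 1]
r2 m[φ0→C] = [14, 15, 23, 28]
r2 m[φ0→A] = [16, 22, 19, 23]
r2 m[φ1→A] = [79, 89, 90, 70]
r2 m[φ1→M] = [80, 88, 82, 78]
r2 m[φ1→P] = [79, 88, 72, 89]
r2 m[φ2→R] = [21, 8, 25, 26]
r2 m[φ2→M] = [24, 20, 13, 23]
r2 m[φ3→M] = [7, 7, 6, 1]
r2 m[C→φ0] = [1, 1, 1, 1]
r2 m[R→φ2] = [1, 1, 1, 1]
r2 m[A→φ0] = [79, 89, 90, 70]
r2 m[A→φ1] = [16, 22, 19, 23]
r2 m[M→φ1] = [168, 140, 78, 23]
r2 m[M→φ2] = [560, 616, 492, 78]
r2 m[M→φ3] = [1920, 1760, 1066, 1794]
r2 m[P→φ1] = [1, 1, 1, 1]
r3 m[φ0→C] = [1123, 1175, 1927, 2317]
r3 m[φ0→A] = [16, 22, 19, 23]
r3 m[φ1→A] = [8466, 8706, 9160, 7618]
r3 m[φ1→M] = [1609, 1718, 1663, 1552]
r3 m[φ1→P] = [164189, 194253, 134362, 183438]
r3 m[φ2→R] = [10626, 3010, 10096, 10218]
r3 m[φ2→M] = [24, 20, 13, 23]
r3 m[φ3→M] = [7, 7, 6, 1]
r3 m[C→φ0] = [1, 1, 1, 1]
r3 m[R→φ2] = [1, 1, 1, 1]
r3 m[A→φ0] = [79, 89, 90, 70]
r3 m[A→φ1] = [16, 22, 19, 23]
r3 m[M→φ1] = [168, 140, 78, 23]
r3 m[M→φ2] = [560, 616, 492, 78]
r3 m[M→φ3] = [1920, 1760, 1066, 1794]
r3 m[P→φ1] = [1, 1, 1, 1]
r4 m[φ0→C] = [1123, 1175, 1927, 2317]
r4 m[φ0→A] = [16, 22, 19, 23]
r4 m[φ1→A] = [8466, 8706, 9160, 7618]
r4 m[φ1→M] = [1609, 1718, 1663, 1552]
r4 m[φ1→P] = [164189, 194253, 134362, 183438]
r4 m[φ2→R] = [10626, 3010, 10096, 10218]
r4 m[φ2→M] = [24, 20, 13, 23]
r4 m[φ3→M] = [7, 7, 6, 1]
r4 m[C→φ0] = [1, 1, 1, 1]
r4 m[R→φ2] = [1, 1, 1, 1]
r4 m[A→φ0] = [8466, 8706, 9160, 7618]
r4 m[A→φ1] = [16, 22, 19, 23]
r4 m[M→φ1] = [168, 140, 78, 23]
r4 m[M→φ2] = [11263, 12026, 9978, 1552]
r4 m[M→φ3] = [38616, 34360, 21619, 35696]
r4 m[P→φ1] = [1, 1, 1, 1]
r5 m[φ0→C] = [116632, 122554, 197410, 239646]
r5 m[φ0→A] = [16, 22, 19, 23]
r5 m[φ1→A] = [8466, 8706, 9160, 7618]
r5 m[φ1→M] = [1609, 1718, 1663, 1552]
r5 m[φ1→P] = [164189, 194253, 134362, 183438]
r5 m[φ2→R] = [210924, 59927, 201799, 203592]
r5 m[φ2→M] = [24, 20, 13, 23]
r5 m[φ3→M] = [7, 7, 6, 1]
r5 m[C→φ0] = [1, 1, 1, 1]
r5 m[R→φ2] = [1, 1, 1, 1]
r5 m[A→φ0] = [8466, 8706, 9160, 7618]
r5 m[A→φ1] = [16, 22, 19, 23]
r5 m[M→φ1] = [168, 140, 78, 23]
r5 m[M→φ2] = [11263, 12026, 9978, 1552]
r5 m[M→φ3] = [38616, 34360, 21619, 35696]
r5 m[P→φ1] = [1, 1, 1, 1]
r6 m[φ0→C] = [116632, 122554, 197410, 239646]
r6 m[φ0→A] = [16, 22, 19, 23]
r6 m[φ1→A] = [8466, 8706, 9160, 7618]
r6 m[φ1→M] = [1609, 1718, 1663, 1552]
r6 m[φ1→P] = [164189, 194253, 134362, 183438]
r6 m[φ2→R] = [210924, 59927, 201799, 203592]
r6 m[φ2→M] = [24, 20, 13, 23]
r6 m[φ3→M] = [7, 7, 6, 1]
r6 m[C→φ0] = [1, 1, 1, 1]
r6 m[R→φ2] = [1, 1, 1, 1]
r6 m[A→φ0] = [8466, 8706, 9160, 7618]
r6 m[A→φ1] = [16, 22, 19, 23]
r6 m[M→φ1] = [168, 140, 78, 23]
r6 m[M→φ2] = [11263, 12026, 9978, 1552]
r6 m[M→φ3] = [38616, 34360, 21619, 35696]
r6 m[P→φ1] = [1, 1, 1, 1]
fixed point reached at round 6
b[C] = ⊗ incoming = [116632, 122554, 197410, 239646]

b[C] = [116632, 122554, 197410, 239646]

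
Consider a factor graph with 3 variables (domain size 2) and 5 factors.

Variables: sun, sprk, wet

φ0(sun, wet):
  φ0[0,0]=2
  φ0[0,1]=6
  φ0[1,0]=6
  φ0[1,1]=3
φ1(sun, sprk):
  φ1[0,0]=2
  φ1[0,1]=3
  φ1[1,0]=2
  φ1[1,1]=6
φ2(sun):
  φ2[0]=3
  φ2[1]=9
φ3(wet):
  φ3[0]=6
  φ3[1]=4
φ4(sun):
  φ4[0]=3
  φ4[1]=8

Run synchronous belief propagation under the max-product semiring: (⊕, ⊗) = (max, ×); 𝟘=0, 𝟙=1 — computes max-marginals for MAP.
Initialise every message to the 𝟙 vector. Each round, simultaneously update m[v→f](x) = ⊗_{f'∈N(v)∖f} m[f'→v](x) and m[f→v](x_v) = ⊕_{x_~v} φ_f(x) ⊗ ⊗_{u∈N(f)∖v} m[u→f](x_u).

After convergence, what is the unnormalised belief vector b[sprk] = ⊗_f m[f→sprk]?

b[sprk] = [5184, 15552]

init: all messages = 𝟙 over 2 values
r1 m[φ0→sun] = [6, 6]
r1 m[φ0→wet] = [6, 6]
r1 m[φ1→sun] = [3, 6]
r1 m[φ1→sprk] = [2, 6]
r1 m[φ2→sun] = [3, 9]
r1 m[φ3→wet] = [6, 4]
r1 m[φ4→sun] = [3, 8]
r1 m[sun→φ0] = [1, 1]
r1 m[sun→φ1] = [1, 1]
r1 m[sun→φ2] = [1, 1]
r1 m[sun→φ4] = [1, 1]
r1 m[sprk→φ1] = [1, 1]
r1 m[wet→φ0] = [1, 1]
r1 m[wet→φ3] = [1, 1]
r2 m[φ0→sun] = [6, 6]
r2 m[φ0→wet] = [6, 6]
r2 m[φ1→sun] = [3, 6]
r2 m[φ1→sprk] = [2, 6]
r2 m[φ2→sun] = [3, 9]
r2 m[φ3→wet] = [6, 4]
r2 m[φ4→sun] = [3, 8]
r2 m[sun→φ0] = [27, 432]
r2 m[sun→φ1] = [54, 432]
r2 m[sun→φ2] = [54, 288]
r2 m[sun→φ4] = [54, 324]
r2 m[sprk→φ1] = [1, 1]
r2 m[wet→φ0] = [6, 4]
r2 m[wet→φ3] = [6, 6]
r3 m[φ0→sun] = [24, 36]
r3 m[φ0→wet] = [2592, 1296]
r3 m[φ1→sun] = [3, 6]
r3 m[φ1→sprk] = [864, 2592]
r3 m[φ2→sun] = [3, 9]
r3 m[φ3→wet] = [6, 4]
r3 m[φ4→sun] = [3, 8]
r3 m[sun→φ0] = [27, 432]
r3 m[sun→φ1] = [54, 432]
r3 m[sun→φ2] = [54, 288]
r3 m[sun→φ4] = [54, 324]
r3 m[sprk→φ1] = [1, 1]
r3 m[wet→φ0] = [6, 4]
r3 m[wet→φ3] = [6, 6]
r4 m[φ0→sun] = [24, 36]
r4 m[φ0→wet] = [2592, 1296]
r4 m[φ1→sun] = [3, 6]
r4 m[φ1→sprk] = [864, 2592]
r4 m[φ2→sun] = [3, 9]
r4 m[φ3→wet] = [6, 4]
r4 m[φ4→sun] = [3, 8]
r4 m[sun→φ0] = [27, 432]
r4 m[sun→φ1] = [216, 2592]
r4 m[sun→φ2] = [216, 1728]
r4 m[sun→φ4] = [216, 1944]
r4 m[sprk→φ1] = [1, 1]
r4 m[wet→φ0] = [6, 4]
r4 m[wet→φ3] = [2592, 1296]
r5 m[φ0→sun] = [24, 36]
r5 m[φ0→wet] = [2592, 1296]
r5 m[φ1→sun] = [3, 6]
r5 m[φ1→sprk] = [5184, 15552]
r5 m[φ2→sun] = [3, 9]
r5 m[φ3→wet] = [6, 4]
r5 m[φ4→sun] = [3, 8]
r5 m[sun→φ0] = [27, 432]
r5 m[sun→φ1] = [216, 2592]
r5 m[sun→φ2] = [216, 1728]
r5 m[sun→φ4] = [216, 1944]
r5 m[sprk→φ1] = [1, 1]
r5 m[wet→φ0] = [6, 4]
r5 m[wet→φ3] = [2592, 1296]
r6 m[φ0→sun] = [24, 36]
r6 m[φ0→wet] = [2592, 1296]
r6 m[φ1→sun] = [3, 6]
r6 m[φ1→sprk] = [5184, 15552]
r6 m[φ2→sun] = [3, 9]
r6 m[φ3→wet] = [6, 4]
r6 m[φ4→sun] = [3, 8]
r6 m[sun→φ0] = [27, 432]
r6 m[sun→φ1] = [216, 2592]
r6 m[sun→φ2] = [216, 1728]
r6 m[sun→φ4] = [216, 1944]
r6 m[sprk→φ1] = [1, 1]
r6 m[wet→φ0] = [6, 4]
r6 m[wet→φ3] = [2592, 1296]
fixed point reached at round 6
b[sprk] = ⊗ incoming = [5184, 15552]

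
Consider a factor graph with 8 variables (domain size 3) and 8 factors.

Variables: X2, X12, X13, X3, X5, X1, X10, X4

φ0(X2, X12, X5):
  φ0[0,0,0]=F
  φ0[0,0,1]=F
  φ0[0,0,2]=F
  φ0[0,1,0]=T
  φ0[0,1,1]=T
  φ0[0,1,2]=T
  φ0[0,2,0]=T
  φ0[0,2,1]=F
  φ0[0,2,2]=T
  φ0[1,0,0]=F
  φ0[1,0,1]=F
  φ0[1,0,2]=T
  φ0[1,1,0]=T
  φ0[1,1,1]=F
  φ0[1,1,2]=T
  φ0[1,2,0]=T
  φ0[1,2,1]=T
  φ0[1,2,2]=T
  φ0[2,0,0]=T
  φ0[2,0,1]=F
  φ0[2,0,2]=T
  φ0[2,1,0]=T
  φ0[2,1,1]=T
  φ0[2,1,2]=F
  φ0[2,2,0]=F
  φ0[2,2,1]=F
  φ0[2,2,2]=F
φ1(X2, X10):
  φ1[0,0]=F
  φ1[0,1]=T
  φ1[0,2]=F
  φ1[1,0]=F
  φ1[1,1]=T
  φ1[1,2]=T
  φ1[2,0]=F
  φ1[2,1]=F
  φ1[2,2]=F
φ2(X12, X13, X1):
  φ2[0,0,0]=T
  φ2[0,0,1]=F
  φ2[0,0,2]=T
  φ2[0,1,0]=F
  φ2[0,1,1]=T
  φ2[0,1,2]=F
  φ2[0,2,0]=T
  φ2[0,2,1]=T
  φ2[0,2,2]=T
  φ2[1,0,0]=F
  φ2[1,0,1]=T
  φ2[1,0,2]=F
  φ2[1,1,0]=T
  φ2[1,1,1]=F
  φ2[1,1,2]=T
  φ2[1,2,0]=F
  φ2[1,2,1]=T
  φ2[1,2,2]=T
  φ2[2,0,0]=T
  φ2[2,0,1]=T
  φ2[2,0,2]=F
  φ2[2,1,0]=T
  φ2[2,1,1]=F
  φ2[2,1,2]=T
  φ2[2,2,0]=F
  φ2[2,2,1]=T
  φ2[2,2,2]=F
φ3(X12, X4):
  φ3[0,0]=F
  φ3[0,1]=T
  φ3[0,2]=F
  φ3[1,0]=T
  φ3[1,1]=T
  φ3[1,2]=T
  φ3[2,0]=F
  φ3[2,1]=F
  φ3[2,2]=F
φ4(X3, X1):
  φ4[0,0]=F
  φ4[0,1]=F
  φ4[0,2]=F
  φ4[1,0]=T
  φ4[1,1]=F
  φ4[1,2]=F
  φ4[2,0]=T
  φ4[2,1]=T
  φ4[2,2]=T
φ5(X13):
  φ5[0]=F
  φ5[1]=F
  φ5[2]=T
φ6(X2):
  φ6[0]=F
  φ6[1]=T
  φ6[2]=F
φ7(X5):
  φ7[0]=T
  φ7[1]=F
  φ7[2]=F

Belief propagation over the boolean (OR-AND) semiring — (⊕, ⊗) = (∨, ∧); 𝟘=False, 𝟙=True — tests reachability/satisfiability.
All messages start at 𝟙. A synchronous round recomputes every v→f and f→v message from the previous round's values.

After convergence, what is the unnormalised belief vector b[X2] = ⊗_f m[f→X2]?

init: all messages = 𝟙 over 3 values
r1 m[φ0→X2] = [T, T, T]
r1 m[φ0→X12] = [T, T, T]
r1 m[φ0→X5] = [T, T, T]
r1 m[φ1→X2] = [T, T, F]
r1 m[φ1→X10] = [F, T, T]
r1 m[φ2→X12] = [T, T, T]
r1 m[φ2→X13] = [T, T, T]
r1 m[φ2→X1] = [T, T, T]
r1 m[φ3→X12] = [T, T, F]
r1 m[φ3→X4] = [T, T, T]
r1 m[φ4→X3] = [F, T, T]
r1 m[φ4→X1] = [T, T, T]
r1 m[φ5→X13] = [F, F, T]
r1 m[φ6→X2] = [F, T, F]
r1 m[φ7→X5] = [T, F, F]
r1 m[X2→φ0] = [T, T, T]
r1 m[X2→φ1] = [T, T, T]
r1 m[X2→φ6] = [T, T, T]
r1 m[X12→φ0] = [T, T, T]
r1 m[X12→φ2] = [T, T, T]
r1 m[X12→φ3] = [T, T, T]
r1 m[X13→φ2] = [T, T, T]
r1 m[X13→φ5] = [T, T, T]
r1 m[X3→φ4] = [T, T, T]
r1 m[X5→φ0] = [T, T, T]
r1 m[X5→φ7] = [T, T, T]
r1 m[X1→φ2] = [T, T, T]
r1 m[X1→φ4] = [T, T, T]
r1 m[X10→φ1] = [T, T, T]
r1 m[X4→φ3] = [T, T, T]
r2 m[φ0→X2] = [T, T, T]
r2 m[φ0→X12] = [T, T, T]
r2 m[φ0→X5] = [T, T, T]
r2 m[φ1→X2] = [T, T, F]
r2 m[φ1→X10] = [F, T, T]
r2 m[φ2→X12] = [T, T, T]
r2 m[φ2→X13] = [T, T, T]
r2 m[φ2→X1] = [T, T, T]
r2 m[φ3→X12] = [T, T, F]
r2 m[φ3→X4] = [T, T, T]
r2 m[φ4→X3] = [F, T, T]
r2 m[φ4→X1] = [T, T, T]
r2 m[φ5→X13] = [F, F, T]
r2 m[φ6→X2] = [F, T, F]
r2 m[φ7→X5] = [T, F, F]
r2 m[X2→φ0] = [F, T, F]
r2 m[X2→φ1] = [F, T, F]
r2 m[X2→φ6] = [T, T, F]
r2 m[X12→φ0] = [T, T, F]
r2 m[X12→φ2] = [T, T, F]
r2 m[X12→φ3] = [T, T, T]
r2 m[X13→φ2] = [F, F, T]
r2 m[X13→φ5] = [T, T, T]
r2 m[X3→φ4] = [T, T, T]
r2 m[X5→φ0] = [T, F, F]
r2 m[X5→φ7] = [T, T, T]
r2 m[X1→φ2] = [T, T, T]
r2 m[X1→φ4] = [T, T, T]
r2 m[X10→φ1] = [T, T, T]
r2 m[X4→φ3] = [T, T, T]
r3 m[φ0→X2] = [T, T, T]
r3 m[φ0→X12] = [F, T, T]
r3 m[φ0→X5] = [T, F, T]
r3 m[φ1→X2] = [T, T, F]
r3 m[φ1→X10] = [F, T, T]
r3 m[φ2→X12] = [T, T, T]
r3 m[φ2→X13] = [T, T, T]
r3 m[φ2→X1] = [T, T, T]
r3 m[φ3→X12] = [T, T, F]
r3 m[φ3→X4] = [T, T, T]
r3 m[φ4→X3] = [F, T, T]
r3 m[φ4→X1] = [T, T, T]
r3 m[φ5→X13] = [F, F, T]
r3 m[φ6→X2] = [F, T, F]
r3 m[φ7→X5] = [T, F, F]
r3 m[X2→φ0] = [F, T, F]
r3 m[X2→φ1] = [F, T, F]
r3 m[X2→φ6] = [T, T, F]
r3 m[X12→φ0] = [T, T, F]
r3 m[X12→φ2] = [T, T, F]
r3 m[X12→φ3] = [T, T, T]
r3 m[X13→φ2] = [F, F, T]
r3 m[X13→φ5] = [T, T, T]
r3 m[X3→φ4] = [T, T, T]
r3 m[X5→φ0] = [T, F, F]
r3 m[X5→φ7] = [T, T, T]
r3 m[X1→φ2] = [T, T, T]
r3 m[X1→φ4] = [T, T, T]
r3 m[X10→φ1] = [T, T, T]
r3 m[X4→φ3] = [T, T, T]
r4 m[φ0→X2] = [T, T, T]
r4 m[φ0→X12] = [F, T, T]
r4 m[φ0→X5] = [T, F, T]
r4 m[φ1→X2] = [T, T, F]
r4 m[φ1→X10] = [F, T, T]
r4 m[φ2→X12] = [T, T, T]
r4 m[φ2→X13] = [T, T, T]
r4 m[φ2→X1] = [T, T, T]
r4 m[φ3→X12] = [T, T, F]
r4 m[φ3→X4] = [T, T, T]
r4 m[φ4→X3] = [F, T, T]
r4 m[φ4→X1] = [T, T, T]
r4 m[φ5→X13] = [F, F, T]
r4 m[φ6→X2] = [F, T, F]
r4 m[φ7→X5] = [T, F, F]
r4 m[X2→φ0] = [F, T, F]
r4 m[X2→φ1] = [F, T, F]
r4 m[X2→φ6] = [T, T, F]
r4 m[X12→φ0] = [T, T, F]
r4 m[X12→φ2] = [F, T, F]
r4 m[X12→φ3] = [F, T, T]
r4 m[X13→φ2] = [F, F, T]
r4 m[X13→φ5] = [T, T, T]
r4 m[X3→φ4] = [T, T, T]
r4 m[X5→φ0] = [T, F, F]
r4 m[X5→φ7] = [T, F, T]
r4 m[X1→φ2] = [T, T, T]
r4 m[X1→φ4] = [T, T, T]
r4 m[X10→φ1] = [T, T, T]
r4 m[X4→φ3] = [T, T, T]
r5 m[φ0→X2] = [T, T, T]
r5 m[φ0→X12] = [F, T, T]
r5 m[φ0→X5] = [T, F, T]
r5 m[φ1→X2] = [T, T, F]
r5 m[φ1→X10] = [F, T, T]
r5 m[φ2→X12] = [T, T, T]
r5 m[φ2→X13] = [T, T, T]
r5 m[φ2→X1] = [F, T, T]
r5 m[φ3→X12] = [T, T, F]
r5 m[φ3→X4] = [T, T, T]
r5 m[φ4→X3] = [F, T, T]
r5 m[φ4→X1] = [T, T, T]
r5 m[φ5→X13] = [F, F, T]
r5 m[φ6→X2] = [F, T, F]
r5 m[φ7→X5] = [T, F, F]
r5 m[X2→φ0] = [F, T, F]
r5 m[X2→φ1] = [F, T, F]
r5 m[X2→φ6] = [T, T, F]
r5 m[X12→φ0] = [T, T, F]
r5 m[X12→φ2] = [F, T, F]
r5 m[X12→φ3] = [F, T, T]
r5 m[X13→φ2] = [F, F, T]
r5 m[X13→φ5] = [T, T, T]
r5 m[X3→φ4] = [T, T, T]
r5 m[X5→φ0] = [T, F, F]
r5 m[X5→φ7] = [T, F, T]
r5 m[X1→φ2] = [T, T, T]
r5 m[X1→φ4] = [T, T, T]
r5 m[X10→φ1] = [T, T, T]
r5 m[X4→φ3] = [T, T, T]
r6 m[φ0→X2] = [T, T, T]
r6 m[φ0→X12] = [F, T, T]
r6 m[φ0→X5] = [T, F, T]
r6 m[φ1→X2] = [T, T, F]
r6 m[φ1→X10] = [F, T, T]
r6 m[φ2→X12] = [T, T, T]
r6 m[φ2→X13] = [T, T, T]
r6 m[φ2→X1] = [F, T, T]
r6 m[φ3→X12] = [T, T, F]
r6 m[φ3→X4] = [T, T, T]
r6 m[φ4→X3] = [F, T, T]
r6 m[φ4→X1] = [T, T, T]
r6 m[φ5→X13] = [F, F, T]
r6 m[φ6→X2] = [F, T, F]
r6 m[φ7→X5] = [T, F, F]
r6 m[X2→φ0] = [F, T, F]
r6 m[X2→φ1] = [F, T, F]
r6 m[X2→φ6] = [T, T, F]
r6 m[X12→φ0] = [T, T, F]
r6 m[X12→φ2] = [F, T, F]
r6 m[X12→φ3] = [F, T, T]
r6 m[X13→φ2] = [F, F, T]
r6 m[X13→φ5] = [T, T, T]
r6 m[X3→φ4] = [T, T, T]
r6 m[X5→φ0] = [T, F, F]
r6 m[X5→φ7] = [T, F, T]
r6 m[X1→φ2] = [T, T, T]
r6 m[X1→φ4] = [F, T, T]
r6 m[X10→φ1] = [T, T, T]
r6 m[X4→φ3] = [T, T, T]
r7 m[φ0→X2] = [T, T, T]
r7 m[φ0→X12] = [F, T, T]
r7 m[φ0→X5] = [T, F, T]
r7 m[φ1→X2] = [T, T, F]
r7 m[φ1→X10] = [F, T, T]
r7 m[φ2→X12] = [T, T, T]
r7 m[φ2→X13] = [T, T, T]
r7 m[φ2→X1] = [F, T, T]
r7 m[φ3→X12] = [T, T, F]
r7 m[φ3→X4] = [T, T, T]
r7 m[φ4→X3] = [F, F, T]
r7 m[φ4→X1] = [T, T, T]
r7 m[φ5→X13] = [F, F, T]
r7 m[φ6→X2] = [F, T, F]
r7 m[φ7→X5] = [T, F, F]
r7 m[X2→φ0] = [F, T, F]
r7 m[X2→φ1] = [F, T, F]
r7 m[X2→φ6] = [T, T, F]
r7 m[X12→φ0] = [T, T, F]
r7 m[X12→φ2] = [F, T, F]
r7 m[X12→φ3] = [F, T, T]
r7 m[X13→φ2] = [F, F, T]
r7 m[X13→φ5] = [T, T, T]
r7 m[X3→φ4] = [T, T, T]
r7 m[X5→φ0] = [T, F, F]
r7 m[X5→φ7] = [T, F, T]
r7 m[X1→φ2] = [T, T, T]
r7 m[X1→φ4] = [F, T, T]
r7 m[X10→φ1] = [T, T, T]
r7 m[X4→φ3] = [T, T, T]
r8 m[φ0→X2] = [T, T, T]
r8 m[φ0→X12] = [F, T, T]
r8 m[φ0→X5] = [T, F, T]
r8 m[φ1→X2] = [T, T, F]
r8 m[φ1→X10] = [F, T, T]
r8 m[φ2→X12] = [T, T, T]
r8 m[φ2→X13] = [T, T, T]
r8 m[φ2→X1] = [F, T, T]
r8 m[φ3→X12] = [T, T, F]
r8 m[φ3→X4] = [T, T, T]
r8 m[φ4→X3] = [F, F, T]
r8 m[φ4→X1] = [T, T, T]
r8 m[φ5→X13] = [F, F, T]
r8 m[φ6→X2] = [F, T, F]
r8 m[φ7→X5] = [T, F, F]
r8 m[X2→φ0] = [F, T, F]
r8 m[X2→φ1] = [F, T, F]
r8 m[X2→φ6] = [T, T, F]
r8 m[X12→φ0] = [T, T, F]
r8 m[X12→φ2] = [F, T, F]
r8 m[X12→φ3] = [F, T, T]
r8 m[X13→φ2] = [F, F, T]
r8 m[X13→φ5] = [T, T, T]
r8 m[X3→φ4] = [T, T, T]
r8 m[X5→φ0] = [T, F, F]
r8 m[X5→φ7] = [T, F, T]
r8 m[X1→φ2] = [T, T, T]
r8 m[X1→φ4] = [F, T, T]
r8 m[X10→φ1] = [T, T, T]
r8 m[X4→φ3] = [T, T, T]
fixed point reached at round 8
b[X2] = ⊗ incoming = [F, T, F]

b[X2] = [F, T, F]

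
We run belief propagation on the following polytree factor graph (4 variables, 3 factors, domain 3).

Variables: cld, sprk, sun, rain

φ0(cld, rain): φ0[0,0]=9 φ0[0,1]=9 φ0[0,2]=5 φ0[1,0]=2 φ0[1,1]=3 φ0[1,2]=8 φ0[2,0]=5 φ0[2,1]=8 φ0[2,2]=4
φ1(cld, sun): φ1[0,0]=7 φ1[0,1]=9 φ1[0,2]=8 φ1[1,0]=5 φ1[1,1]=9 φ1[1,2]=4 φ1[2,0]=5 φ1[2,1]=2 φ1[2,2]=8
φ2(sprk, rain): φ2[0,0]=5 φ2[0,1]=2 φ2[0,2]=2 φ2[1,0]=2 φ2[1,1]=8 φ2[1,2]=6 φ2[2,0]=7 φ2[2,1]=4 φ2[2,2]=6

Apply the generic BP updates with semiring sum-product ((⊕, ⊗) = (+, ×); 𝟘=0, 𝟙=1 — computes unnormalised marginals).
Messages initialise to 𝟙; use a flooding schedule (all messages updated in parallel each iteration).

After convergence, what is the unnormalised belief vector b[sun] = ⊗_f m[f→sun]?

b[sun] = [4354, 5012, 5208]

init: all messages = 𝟙 over 3 values
r1 m[φ0→cld] = [23, 13, 17]
r1 m[φ0→rain] = [16, 20, 17]
r1 m[φ1→cld] = [24, 18, 15]
r1 m[φ1→sun] = [17, 20, 20]
r1 m[φ2→sprk] = [9, 16, 17]
r1 m[φ2→rain] = [14, 14, 14]
r1 m[cld→φ0] = [1, 1, 1]
r1 m[cld→φ1] = [1, 1, 1]
r1 m[sprk→φ2] = [1, 1, 1]
r1 m[sun→φ1] = [1, 1, 1]
r1 m[rain→φ0] = [1, 1, 1]
r1 m[rain→φ2] = [1, 1, 1]
r2 m[φ0→cld] = [23, 13, 17]
r2 m[φ0→rain] = [16, 20, 17]
r2 m[φ1→cld] = [24, 18, 15]
r2 m[φ1→sun] = [17, 20, 20]
r2 m[φ2→sprk] = [9, 16, 17]
r2 m[φ2→rain] = [14, 14, 14]
r2 m[cld→φ0] = [24, 18, 15]
r2 m[cld→φ1] = [23, 13, 17]
r2 m[sprk→φ2] = [1, 1, 1]
r2 m[sun→φ1] = [1, 1, 1]
r2 m[rain→φ0] = [14, 14, 14]
r2 m[rain→φ2] = [16, 20, 17]
r3 m[φ0→cld] = [322, 182, 238]
r3 m[φ0→rain] = [327, 390, 324]
r3 m[φ1→cld] = [24, 18, 15]
r3 m[φ1→sun] = [311, 358, 372]
r3 m[φ2→sprk] = [154, 294, 294]
r3 m[φ2→rain] = [14, 14, 14]
r3 m[cld→φ0] = [24, 18, 15]
r3 m[cld→φ1] = [23, 13, 17]
r3 m[sprk→φ2] = [1, 1, 1]
r3 m[sun→φ1] = [1, 1, 1]
r3 m[rain→φ0] = [14, 14, 14]
r3 m[rain→φ2] = [16, 20, 17]
r4 m[φ0→cld] = [322, 182, 238]
r4 m[φ0→rain] = [327, 390, 324]
r4 m[φ1→cld] = [24, 18, 15]
r4 m[φ1→sun] = [311, 358, 372]
r4 m[φ2→sprk] = [154, 294, 294]
r4 m[φ2→rain] = [14, 14, 14]
r4 m[cld→φ0] = [24, 18, 15]
r4 m[cld→φ1] = [322, 182, 238]
r4 m[sprk→φ2] = [1, 1, 1]
r4 m[sun→φ1] = [1, 1, 1]
r4 m[rain→φ0] = [14, 14, 14]
r4 m[rain→φ2] = [327, 390, 324]
r5 m[φ0→cld] = [322, 182, 238]
r5 m[φ0→rain] = [327, 390, 324]
r5 m[φ1→cld] = [24, 18, 15]
r5 m[φ1→sun] = [4354, 5012, 5208]
r5 m[φ2→sprk] = [3063, 5718, 5793]
r5 m[φ2→rain] = [14, 14, 14]
r5 m[cld→φ0] = [24, 18, 15]
r5 m[cld→φ1] = [322, 182, 238]
r5 m[sprk→φ2] = [1, 1, 1]
r5 m[sun→φ1] = [1, 1, 1]
r5 m[rain→φ0] = [14, 14, 14]
r5 m[rain→φ2] = [327, 390, 324]
r6 m[φ0→cld] = [322, 182, 238]
r6 m[φ0→rain] = [327, 390, 324]
r6 m[φ1→cld] = [24, 18, 15]
r6 m[φ1→sun] = [4354, 5012, 5208]
r6 m[φ2→sprk] = [3063, 5718, 5793]
r6 m[φ2→rain] = [14, 14, 14]
r6 m[cld→φ0] = [24, 18, 15]
r6 m[cld→φ1] = [322, 182, 238]
r6 m[sprk→φ2] = [1, 1, 1]
r6 m[sun→φ1] = [1, 1, 1]
r6 m[rain→φ0] = [14, 14, 14]
r6 m[rain→φ2] = [327, 390, 324]
fixed point reached at round 6
b[sun] = ⊗ incoming = [4354, 5012, 5208]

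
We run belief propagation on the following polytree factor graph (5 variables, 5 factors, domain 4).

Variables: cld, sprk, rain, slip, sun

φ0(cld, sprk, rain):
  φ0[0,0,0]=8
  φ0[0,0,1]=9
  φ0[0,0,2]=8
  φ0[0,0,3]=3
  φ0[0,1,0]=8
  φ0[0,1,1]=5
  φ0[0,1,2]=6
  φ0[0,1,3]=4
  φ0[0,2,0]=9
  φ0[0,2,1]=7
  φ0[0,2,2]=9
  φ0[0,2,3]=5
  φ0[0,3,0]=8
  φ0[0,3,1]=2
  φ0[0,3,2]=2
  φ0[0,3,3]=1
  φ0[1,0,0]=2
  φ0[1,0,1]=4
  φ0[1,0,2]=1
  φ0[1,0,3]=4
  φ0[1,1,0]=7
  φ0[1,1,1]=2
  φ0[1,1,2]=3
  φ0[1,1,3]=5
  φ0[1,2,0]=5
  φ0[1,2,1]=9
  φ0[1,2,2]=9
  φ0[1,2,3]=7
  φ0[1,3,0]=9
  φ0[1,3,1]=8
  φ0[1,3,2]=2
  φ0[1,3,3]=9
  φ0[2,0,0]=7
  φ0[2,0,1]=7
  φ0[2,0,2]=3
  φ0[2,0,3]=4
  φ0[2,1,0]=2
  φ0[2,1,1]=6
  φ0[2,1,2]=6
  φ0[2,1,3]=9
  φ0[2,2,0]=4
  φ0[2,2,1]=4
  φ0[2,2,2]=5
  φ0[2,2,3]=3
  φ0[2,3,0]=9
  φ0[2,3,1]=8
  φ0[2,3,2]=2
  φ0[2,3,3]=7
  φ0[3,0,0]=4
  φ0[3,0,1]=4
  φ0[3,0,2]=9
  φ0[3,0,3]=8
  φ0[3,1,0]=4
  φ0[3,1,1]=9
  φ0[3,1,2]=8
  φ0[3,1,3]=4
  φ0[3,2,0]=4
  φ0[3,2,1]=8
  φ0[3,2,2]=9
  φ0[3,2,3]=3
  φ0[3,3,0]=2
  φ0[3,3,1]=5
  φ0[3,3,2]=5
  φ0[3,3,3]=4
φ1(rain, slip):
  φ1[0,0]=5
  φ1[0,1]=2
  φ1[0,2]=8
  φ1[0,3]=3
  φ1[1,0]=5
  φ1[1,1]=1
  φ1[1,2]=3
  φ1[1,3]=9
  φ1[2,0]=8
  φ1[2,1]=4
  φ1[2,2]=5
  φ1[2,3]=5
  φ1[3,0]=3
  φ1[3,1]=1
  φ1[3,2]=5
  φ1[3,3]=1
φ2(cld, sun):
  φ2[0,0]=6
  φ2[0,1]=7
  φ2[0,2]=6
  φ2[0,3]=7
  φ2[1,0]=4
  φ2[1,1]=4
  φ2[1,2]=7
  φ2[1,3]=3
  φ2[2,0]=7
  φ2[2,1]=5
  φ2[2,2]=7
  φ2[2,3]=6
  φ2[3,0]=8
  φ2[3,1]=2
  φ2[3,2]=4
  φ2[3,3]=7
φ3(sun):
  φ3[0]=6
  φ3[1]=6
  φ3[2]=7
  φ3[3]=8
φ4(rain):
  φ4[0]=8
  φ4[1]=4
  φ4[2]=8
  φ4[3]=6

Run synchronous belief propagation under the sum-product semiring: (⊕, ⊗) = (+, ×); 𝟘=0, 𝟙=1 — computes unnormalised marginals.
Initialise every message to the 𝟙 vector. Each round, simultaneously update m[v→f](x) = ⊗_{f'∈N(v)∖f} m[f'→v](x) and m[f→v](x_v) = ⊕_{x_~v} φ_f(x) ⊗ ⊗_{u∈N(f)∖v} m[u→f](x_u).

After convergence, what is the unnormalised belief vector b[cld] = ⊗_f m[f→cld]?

init: all messages = 𝟙 over 4 values
r1 m[φ0→cld] = [94, 86, 86, 90]
r1 m[φ0→sprk] = [85, 88, 100, 83]
r1 m[φ0→rain] = [92, 97, 87, 80]
r1 m[φ1→rain] = [18, 18, 22, 10]
r1 m[φ1→slip] = [21, 8, 21, 18]
r1 m[φ2→cld] = [26, 18, 25, 21]
r1 m[φ2→sun] = [25, 18, 24, 23]
r1 m[φ3→sun] = [6, 6, 7, 8]
r1 m[φ4→rain] = [8, 4, 8, 6]
r1 m[cld→φ0] = [1, 1, 1, 1]
r1 m[cld→φ2] = [1, 1, 1, 1]
r1 m[sprk→φ0] = [1, 1, 1, 1]
r1 m[rain→φ0] = [1, 1, 1, 1]
r1 m[rain→φ1] = [1, 1, 1, 1]
r1 m[rain→φ4] = [1, 1, 1, 1]
r1 m[slip→φ1] = [1, 1, 1, 1]
r1 m[sun→φ2] = [1, 1, 1, 1]
r1 m[sun→φ3] = [1, 1, 1, 1]
r2 m[φ0→cld] = [94, 86, 86, 90]
r2 m[φ0→sprk] = [85, 88, 100, 83]
r2 m[φ0→rain] = [92, 97, 87, 80]
r2 m[φ1→rain] = [18, 18, 22, 10]
r2 m[φ1→slip] = [21, 8, 21, 18]
r2 m[φ2→cld] = [26, 18, 25, 21]
r2 m[φ2→sun] = [25, 18, 24, 23]
r2 m[φ3→sun] = [6, 6, 7, 8]
r2 m[φ4→rain] = [8, 4, 8, 6]
r2 m[cld→φ0] = [26, 18, 25, 21]
r2 m[cld→φ2] = [94, 86, 86, 90]
r2 m[sprk→φ0] = [1, 1, 1, 1]
r2 m[rain→φ0] = [144, 72, 176, 60]
r2 m[rain→φ1] = [736, 388, 696, 480]
r2 m[rain→φ4] = [1656, 1746, 1914, 800]
r2 m[slip→φ1] = [1, 1, 1, 1]
r2 m[sun→φ2] = [6, 6, 7, 8]
r2 m[sun→φ3] = [25, 18, 24, 23]
r3 m[φ0→cld] = [11588, 9108, 9164, 10484]
r3 m[φ0→sprk] = [224432, 226860, 265816, 197388]
r3 m[φ0→rain] = [2116, 2183, 1971, 1762]
r3 m[φ1→rain] = [18, 18, 22, 10]
r3 m[φ1→slip] = [12628, 5124, 12932, 9660]
r3 m[φ2→cld] = [176, 121, 169, 144]
r3 m[φ2→sun] = [2230, 1612, 2128, 2062]
r3 m[φ3→sun] = [6, 6, 7, 8]
r3 m[φ4→rain] = [8, 4, 8, 6]
r3 m[cld→φ0] = [26, 18, 25, 21]
r3 m[cld→φ2] = [94, 86, 86, 90]
r3 m[sprk→φ0] = [1, 1, 1, 1]
r3 m[rain→φ0] = [144, 72, 176, 60]
r3 m[rain→φ1] = [736, 388, 696, 480]
r3 m[rain→φ4] = [1656, 1746, 1914, 800]
r3 m[slip→φ1] = [1, 1, 1, 1]
r3 m[sun→φ2] = [6, 6, 7, 8]
r3 m[sun→φ3] = [25, 18, 24, 23]
r4 m[φ0→cld] = [11588, 9108, 9164, 10484]
r4 m[φ0→sprk] = [224432, 226860, 265816, 197388]
r4 m[φ0→rain] = [2116, 2183, 1971, 1762]
r4 m[φ1→rain] = [18, 18, 22, 10]
r4 m[φ1→slip] = [12628, 5124, 12932, 9660]
r4 m[φ2→cld] = [176, 121, 169, 144]
r4 m[φ2→sun] = [2230, 1612, 2128, 2062]
r4 m[φ3→sun] = [6, 6, 7, 8]
r4 m[φ4→rain] = [8, 4, 8, 6]
r4 m[cld→φ0] = [176, 121, 169, 144]
r4 m[cld→φ2] = [11588, 9108, 9164, 10484]
r4 m[sprk→φ0] = [1, 1, 1, 1]
r4 m[rain→φ0] = [144, 72, 176, 60]
r4 m[rain→φ1] = [16928, 8732, 15768, 10572]
r4 m[rain→φ4] = [38088, 39294, 43362, 17620]
r4 m[slip→φ1] = [1, 1, 1, 1]
r4 m[sun→φ2] = [6, 6, 7, 8]
r4 m[sun→φ3] = [2230, 1612, 2128, 2062]
r5 m[φ0→cld] = [11588, 9108, 9164, 10484]
r5 m[φ0→sprk] = [1523272, 1538760, 1801456, 1336480]
r5 m[φ0→rain] = [14325, 14800, 13383, 11936]
r5 m[φ1→rain] = [18, 18, 22, 10]
r5 m[φ1→slip] = [286160, 116232, 293320, 218784]
r5 m[φ2→cld] = [176, 121, 169, 144]
r5 m[φ2→sun] = [253980, 184336, 239368, 236812]
r5 m[φ3→sun] = [6, 6, 7, 8]
r5 m[φ4→rain] = [8, 4, 8, 6]
r5 m[cld→φ0] = [176, 121, 169, 144]
r5 m[cld→φ2] = [11588, 9108, 9164, 10484]
r5 m[sprk→φ0] = [1, 1, 1, 1]
r5 m[rain→φ0] = [144, 72, 176, 60]
r5 m[rain→φ1] = [16928, 8732, 15768, 10572]
r5 m[rain→φ4] = [38088, 39294, 43362, 17620]
r5 m[slip→φ1] = [1, 1, 1, 1]
r5 m[sun→φ2] = [6, 6, 7, 8]
r5 m[sun→φ3] = [2230, 1612, 2128, 2062]
r6 m[φ0→cld] = [11588, 9108, 9164, 10484]
r6 m[φ0→sprk] = [1523272, 1538760, 1801456, 1336480]
r6 m[φ0→rain] = [14325, 14800, 13383, 11936]
r6 m[φ1→rain] = [18, 18, 22, 10]
r6 m[φ1→slip] = [286160, 116232, 293320, 218784]
r6 m[φ2→cld] = [176, 121, 169, 144]
r6 m[φ2→sun] = [253980, 184336, 239368, 236812]
r6 m[φ3→sun] = [6, 6, 7, 8]
r6 m[φ4→rain] = [8, 4, 8, 6]
r6 m[cld→φ0] = [176, 121, 169, 144]
r6 m[cld→φ2] = [11588, 9108, 9164, 10484]
r6 m[sprk→φ0] = [1, 1, 1, 1]
r6 m[rain→φ0] = [144, 72, 176, 60]
r6 m[rain→φ1] = [114600, 59200, 107064, 71616]
r6 m[rain→φ4] = [257850, 266400, 294426, 119360]
r6 m[slip→φ1] = [1, 1, 1, 1]
r6 m[sun→φ2] = [6, 6, 7, 8]
r6 m[sun→φ3] = [253980, 184336, 239368, 236812]
r7 m[φ0→cld] = [11588, 9108, 9164, 10484]
r7 m[φ0→sprk] = [1523272, 1538760, 1801456, 1336480]
r7 m[φ0→rain] = [14325, 14800, 13383, 11936]
r7 m[φ1→rain] = [18, 18, 22, 10]
r7 m[φ1→slip] = [1940360, 788272, 1987800, 1483536]
r7 m[φ2→cld] = [176, 121, 169, 144]
r7 m[φ2→sun] = [253980, 184336, 239368, 236812]
r7 m[φ3→sun] = [6, 6, 7, 8]
r7 m[φ4→rain] = [8, 4, 8, 6]
r7 m[cld→φ0] = [176, 121, 169, 144]
r7 m[cld→φ2] = [11588, 9108, 9164, 10484]
r7 m[sprk→φ0] = [1, 1, 1, 1]
r7 m[rain→φ0] = [144, 72, 176, 60]
r7 m[rain→φ1] = [114600, 59200, 107064, 71616]
r7 m[rain→φ4] = [257850, 266400, 294426, 119360]
r7 m[slip→φ1] = [1, 1, 1, 1]
r7 m[sun→φ2] = [6, 6, 7, 8]
r7 m[sun→φ3] = [253980, 184336, 239368, 236812]
r8 m[φ0→cld] = [11588, 9108, 9164, 10484]
r8 m[φ0→sprk] = [1523272, 1538760, 1801456, 1336480]
r8 m[φ0→rain] = [14325, 14800, 13383, 11936]
r8 m[φ1→rain] = [18, 18, 22, 10]
r8 m[φ1→slip] = [1940360, 788272, 1987800, 1483536]
r8 m[φ2→cld] = [176, 121, 169, 144]
r8 m[φ2→sun] = [253980, 184336, 239368, 236812]
r8 m[φ3→sun] = [6, 6, 7, 8]
r8 m[φ4→rain] = [8, 4, 8, 6]
r8 m[cld→φ0] = [176, 121, 169, 144]
r8 m[cld→φ2] = [11588, 9108, 9164, 10484]
r8 m[sprk→φ0] = [1, 1, 1, 1]
r8 m[rain→φ0] = [144, 72, 176, 60]
r8 m[rain→φ1] = [114600, 59200, 107064, 71616]
r8 m[rain→φ4] = [257850, 266400, 294426, 119360]
r8 m[slip→φ1] = [1, 1, 1, 1]
r8 m[sun→φ2] = [6, 6, 7, 8]
r8 m[sun→φ3] = [253980, 184336, 239368, 236812]
fixed point reached at round 8
b[cld] = ⊗ incoming = [2039488, 1102068, 1548716, 1509696]

b[cld] = [2039488, 1102068, 1548716, 1509696]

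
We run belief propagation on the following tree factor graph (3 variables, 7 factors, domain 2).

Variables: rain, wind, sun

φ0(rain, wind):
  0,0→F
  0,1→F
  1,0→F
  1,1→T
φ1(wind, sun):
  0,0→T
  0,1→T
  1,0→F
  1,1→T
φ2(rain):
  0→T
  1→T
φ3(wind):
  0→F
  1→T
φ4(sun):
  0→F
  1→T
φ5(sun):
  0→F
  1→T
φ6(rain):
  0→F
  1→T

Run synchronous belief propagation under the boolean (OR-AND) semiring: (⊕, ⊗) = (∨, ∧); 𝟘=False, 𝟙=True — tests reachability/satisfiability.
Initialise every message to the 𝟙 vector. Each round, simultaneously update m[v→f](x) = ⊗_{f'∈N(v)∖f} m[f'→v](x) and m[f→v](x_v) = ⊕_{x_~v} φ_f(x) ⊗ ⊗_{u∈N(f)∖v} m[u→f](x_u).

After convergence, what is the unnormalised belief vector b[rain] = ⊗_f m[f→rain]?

b[rain] = [F, T]

init: all messages = 𝟙 over 2 values
r1 m[φ0→rain] = [F, T]
r1 m[φ0→wind] = [F, T]
r1 m[φ1→wind] = [T, T]
r1 m[φ1→sun] = [T, T]
r1 m[φ2→rain] = [T, T]
r1 m[φ3→wind] = [F, T]
r1 m[φ4→sun] = [F, T]
r1 m[φ5→sun] = [F, T]
r1 m[φ6→rain] = [F, T]
r1 m[rain→φ0] = [T, T]
r1 m[rain→φ2] = [T, T]
r1 m[rain→φ6] = [T, T]
r1 m[wind→φ0] = [T, T]
r1 m[wind→φ1] = [T, T]
r1 m[wind→φ3] = [T, T]
r1 m[sun→φ1] = [T, T]
r1 m[sun→φ4] = [T, T]
r1 m[sun→φ5] = [T, T]
r2 m[φ0→rain] = [F, T]
r2 m[φ0→wind] = [F, T]
r2 m[φ1→wind] = [T, T]
r2 m[φ1→sun] = [T, T]
r2 m[φ2→rain] = [T, T]
r2 m[φ3→wind] = [F, T]
r2 m[φ4→sun] = [F, T]
r2 m[φ5→sun] = [F, T]
r2 m[φ6→rain] = [F, T]
r2 m[rain→φ0] = [F, T]
r2 m[rain→φ2] = [F, T]
r2 m[rain→φ6] = [F, T]
r2 m[wind→φ0] = [F, T]
r2 m[wind→φ1] = [F, T]
r2 m[wind→φ3] = [F, T]
r2 m[sun→φ1] = [F, T]
r2 m[sun→φ4] = [F, T]
r2 m[sun→φ5] = [F, T]
r3 m[φ0→rain] = [F, T]
r3 m[φ0→wind] = [F, T]
r3 m[φ1→wind] = [T, T]
r3 m[φ1→sun] = [F, T]
r3 m[φ2→rain] = [T, T]
r3 m[φ3→wind] = [F, T]
r3 m[φ4→sun] = [F, T]
r3 m[φ5→sun] = [F, T]
r3 m[φ6→rain] = [F, T]
r3 m[rain→φ0] = [F, T]
r3 m[rain→φ2] = [F, T]
r3 m[rain→φ6] = [F, T]
r3 m[wind→φ0] = [F, T]
r3 m[wind→φ1] = [F, T]
r3 m[wind→φ3] = [F, T]
r3 m[sun→φ1] = [F, T]
r3 m[sun→φ4] = [F, T]
r3 m[sun→φ5] = [F, T]
r4 m[φ0→rain] = [F, T]
r4 m[φ0→wind] = [F, T]
r4 m[φ1→wind] = [T, T]
r4 m[φ1→sun] = [F, T]
r4 m[φ2→rain] = [T, T]
r4 m[φ3→wind] = [F, T]
r4 m[φ4→sun] = [F, T]
r4 m[φ5→sun] = [F, T]
r4 m[φ6→rain] = [F, T]
r4 m[rain→φ0] = [F, T]
r4 m[rain→φ2] = [F, T]
r4 m[rain→φ6] = [F, T]
r4 m[wind→φ0] = [F, T]
r4 m[wind→φ1] = [F, T]
r4 m[wind→φ3] = [F, T]
r4 m[sun→φ1] = [F, T]
r4 m[sun→φ4] = [F, T]
r4 m[sun→φ5] = [F, T]
fixed point reached at round 4
b[rain] = ⊗ incoming = [F, T]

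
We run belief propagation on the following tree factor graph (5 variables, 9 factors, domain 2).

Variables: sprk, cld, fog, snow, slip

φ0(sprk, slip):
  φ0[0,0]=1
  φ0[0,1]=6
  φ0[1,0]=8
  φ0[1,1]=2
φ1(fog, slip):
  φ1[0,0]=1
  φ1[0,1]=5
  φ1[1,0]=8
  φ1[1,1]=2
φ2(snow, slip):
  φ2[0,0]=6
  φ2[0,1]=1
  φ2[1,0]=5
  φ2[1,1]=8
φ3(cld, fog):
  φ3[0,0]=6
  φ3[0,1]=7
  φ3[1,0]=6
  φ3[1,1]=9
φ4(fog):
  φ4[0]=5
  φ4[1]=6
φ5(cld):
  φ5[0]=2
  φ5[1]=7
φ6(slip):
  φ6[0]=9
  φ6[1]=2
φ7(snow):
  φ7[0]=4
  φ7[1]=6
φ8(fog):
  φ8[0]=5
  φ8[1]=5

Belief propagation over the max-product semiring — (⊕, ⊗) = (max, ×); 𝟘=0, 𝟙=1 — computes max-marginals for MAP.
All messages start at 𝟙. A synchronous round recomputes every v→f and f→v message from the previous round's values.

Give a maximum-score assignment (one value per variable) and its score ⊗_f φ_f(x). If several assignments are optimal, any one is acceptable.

assignment: (sprk=1, cld=1, fog=1, snow=1, slip=0); score = 32659200

init: all messages = 𝟙 over 2 values
r1 m[φ0→sprk] = [6, 8]
r1 m[φ0→slip] = [8, 6]
r1 m[φ1→fog] = [5, 8]
r1 m[φ1→slip] = [8, 5]
r1 m[φ2→snow] = [6, 8]
r1 m[φ2→slip] = [6, 8]
r1 m[φ3→cld] = [7, 9]
r1 m[φ3→fog] = [6, 9]
r1 m[φ4→fog] = [5, 6]
r1 m[φ5→cld] = [2, 7]
r1 m[φ6→slip] = [9, 2]
r1 m[φ7→snow] = [4, 6]
r1 m[φ8→fog] = [5, 5]
r1 m[sprk→φ0] = [1, 1]
r1 m[cld→φ3] = [1, 1]
r1 m[cld→φ5] = [1, 1]
r1 m[fog→φ1] = [1, 1]
r1 m[fog→φ3] = [1, 1]
r1 m[fog→φ4] = [1, 1]
r1 m[fog→φ8] = [1, 1]
r1 m[snow→φ2] = [1, 1]
r1 m[snow→φ7] = [1, 1]
r1 m[slip→φ0] = [1, 1]
r1 m[slip→φ1] = [1, 1]
r1 m[slip→φ2] = [1, 1]
r1 m[slip→φ6] = [1, 1]
r2 m[φ0→sprk] = [6, 8]
r2 m[φ0→slip] = [8, 6]
r2 m[φ1→fog] = [5, 8]
r2 m[φ1→slip] = [8, 5]
r2 m[φ2→snow] = [6, 8]
r2 m[φ2→slip] = [6, 8]
r2 m[φ3→cld] = [7, 9]
r2 m[φ3→fog] = [6, 9]
r2 m[φ4→fog] = [5, 6]
r2 m[φ5→cld] = [2, 7]
r2 m[φ6→slip] = [9, 2]
r2 m[φ7→snow] = [4, 6]
r2 m[φ8→fog] = [5, 5]
r2 m[sprk→φ0] = [1, 1]
r2 m[cld→φ3] = [2, 7]
r2 m[cld→φ5] = [7, 9]
r2 m[fog→φ1] = [150, 270]
r2 m[fog→φ3] = [125, 240]
r2 m[fog→φ4] = [150, 360]
r2 m[fog→φ8] = [150, 432]
r2 m[snow→φ2] = [4, 6]
r2 m[snow→φ7] = [6, 8]
r2 m[slip→φ0] = [432, 80]
r2 m[slip→φ1] = [432, 96]
r2 m[slip→φ2] = [576, 60]
r2 m[slip→φ6] = [384, 240]
r3 m[φ0→sprk] = [480, 3456]
r3 m[φ0→slip] = [8, 6]
r3 m[φ1→fog] = [480, 3456]
r3 m[φ1→slip] = [2160, 750]
r3 m[φ2→snow] = [3456, 2880]
r3 m[φ2→slip] = [30, 48]
r3 m[φ3→cld] = [1680, 2160]
r3 m[φ3→fog] = [42, 63]
r3 m[φ4→fog] = [5, 6]
r3 m[φ5→cld] = [2, 7]
r3 m[φ6→slip] = [9, 2]
r3 m[φ7→snow] = [4, 6]
r3 m[φ8→fog] = [5, 5]
r3 m[sprk→φ0] = [1, 1]
r3 m[cld→φ3] = [2, 7]
r3 m[cld→φ5] = [7, 9]
r3 m[fog→φ1] = [150, 270]
r3 m[fog→φ3] = [125, 240]
r3 m[fog→φ4] = [150, 360]
r3 m[fog→φ8] = [150, 432]
r3 m[snow→φ2] = [4, 6]
r3 m[snow→φ7] = [6, 8]
r3 m[slip→φ0] = [432, 80]
r3 m[slip→φ1] = [432, 96]
r3 m[slip→φ2] = [576, 60]
r3 m[slip→φ6] = [384, 240]
r4 m[φ0→sprk] = [480, 3456]
r4 m[φ0→slip] = [8, 6]
r4 m[φ1→fog] = [480, 3456]
r4 m[φ1→slip] = [2160, 750]
r4 m[φ2→snow] = [3456, 2880]
r4 m[φ2→slip] = [30, 48]
r4 m[φ3→cld] = [1680, 2160]
r4 m[φ3→fog] = [42, 63]
r4 m[φ4→fog] = [5, 6]
r4 m[φ5→cld] = [2, 7]
r4 m[φ6→slip] = [9, 2]
r4 m[φ7→snow] = [4, 6]
r4 m[φ8→fog] = [5, 5]
r4 m[sprk→φ0] = [1, 1]
r4 m[cld→φ3] = [2, 7]
r4 m[cld→φ5] = [1680, 2160]
r4 m[fog→φ1] = [1050, 1890]
r4 m[fog→φ3] = [12000, 103680]
r4 m[fog→φ4] = [100800, 1088640]
r4 m[fog→φ8] = [100800, 1306368]
r4 m[snow→φ2] = [4, 6]
r4 m[snow→φ7] = [3456, 2880]
r4 m[slip→φ0] = [583200, 72000]
r4 m[slip→φ1] = [2160, 576]
r4 m[slip→φ2] = [155520, 9000]
r4 m[slip→φ6] = [518400, 216000]
r5 m[φ0→sprk] = [583200, 4665600]
r5 m[φ0→slip] = [8, 6]
r5 m[φ1→fog] = [2880, 17280]
r5 m[φ1→slip] = [15120, 5250]
r5 m[φ2→snow] = [933120, 777600]
r5 m[φ2→slip] = [30, 48]
r5 m[φ3→cld] = [725760, 933120]
r5 m[φ3→fog] = [42, 63]
r5 m[φ4→fog] = [5, 6]
r5 m[φ5→cld] = [2, 7]
r5 m[φ6→slip] = [9, 2]
r5 m[φ7→snow] = [4, 6]
r5 m[φ8→fog] = [5, 5]
r5 m[sprk→φ0] = [1, 1]
r5 m[cld→φ3] = [2, 7]
r5 m[cld→φ5] = [1680, 2160]
r5 m[fog→φ1] = [1050, 1890]
r5 m[fog→φ3] = [12000, 103680]
r5 m[fog→φ4] = [100800, 1088640]
r5 m[fog→φ8] = [100800, 1306368]
r5 m[snow→φ2] = [4, 6]
r5 m[snow→φ7] = [3456, 2880]
r5 m[slip→φ0] = [583200, 72000]
r5 m[slip→φ1] = [2160, 576]
r5 m[slip→φ2] = [155520, 9000]
r5 m[slip→φ6] = [518400, 216000]
r6 m[φ0→sprk] = [583200, 4665600]
r6 m[φ0→slip] = [8, 6]
r6 m[φ1→fog] = [2880, 17280]
r6 m[φ1→slip] = [15120, 5250]
r6 m[φ2→snow] = [933120, 777600]
r6 m[φ2→slip] = [30, 48]
r6 m[φ3→cld] = [725760, 933120]
r6 m[φ3→fog] = [42, 63]
r6 m[φ4→fog] = [5, 6]
r6 m[φ5→cld] = [2, 7]
r6 m[φ6→slip] = [9, 2]
r6 m[φ7→snow] = [4, 6]
r6 m[φ8→fog] = [5, 5]
r6 m[sprk→φ0] = [1, 1]
r6 m[cld→φ3] = [2, 7]
r6 m[cld→φ5] = [725760, 933120]
r6 m[fog→φ1] = [1050, 1890]
r6 m[fog→φ3] = [72000, 518400]
r6 m[fog→φ4] = [604800, 5443200]
r6 m[fog→φ8] = [604800, 6531840]
r6 m[snow→φ2] = [4, 6]
r6 m[snow→φ7] = [933120, 777600]
r6 m[slip→φ0] = [4082400, 504000]
r6 m[slip→φ1] = [2160, 576]
r6 m[slip→φ2] = [1088640, 63000]
r6 m[slip→φ6] = [3628800, 1512000]
r7 m[φ0→sprk] = [4082400, 32659200]
r7 m[φ0→slip] = [8, 6]
r7 m[φ1→fog] = [2880, 17280]
r7 m[φ1→slip] = [15120, 5250]
r7 m[φ2→snow] = [6531840, 5443200]
r7 m[φ2→slip] = [30, 48]
r7 m[φ3→cld] = [3628800, 4665600]
r7 m[φ3→fog] = [42, 63]
r7 m[φ4→fog] = [5, 6]
r7 m[φ5→cld] = [2, 7]
r7 m[φ6→slip] = [9, 2]
r7 m[φ7→snow] = [4, 6]
r7 m[φ8→fog] = [5, 5]
r7 m[sprk→φ0] = [1, 1]
r7 m[cld→φ3] = [2, 7]
r7 m[cld→φ5] = [725760, 933120]
r7 m[fog→φ1] = [1050, 1890]
r7 m[fog→φ3] = [72000, 518400]
r7 m[fog→φ4] = [604800, 5443200]
r7 m[fog→φ8] = [604800, 6531840]
r7 m[snow→φ2] = [4, 6]
r7 m[snow→φ7] = [933120, 777600]
r7 m[slip→φ0] = [4082400, 504000]
r7 m[slip→φ1] = [2160, 576]
r7 m[slip→φ2] = [1088640, 63000]
r7 m[slip→φ6] = [3628800, 1512000]
r8 m[φ0→sprk] = [4082400, 32659200]
r8 m[φ0→slip] = [8, 6]
r8 m[φ1→fog] = [2880, 17280]
r8 m[φ1→slip] = [15120, 5250]
r8 m[φ2→snow] = [6531840, 5443200]
r8 m[φ2→slip] = [30, 48]
r8 m[φ3→cld] = [3628800, 4665600]
r8 m[φ3→fog] = [42, 63]
r8 m[φ4→fog] = [5, 6]
r8 m[φ5→cld] = [2, 7]
r8 m[φ6→slip] = [9, 2]
r8 m[φ7→snow] = [4, 6]
r8 m[φ8→fog] = [5, 5]
r8 m[sprk→φ0] = [1, 1]
r8 m[cld→φ3] = [2, 7]
r8 m[cld→φ5] = [3628800, 4665600]
r8 m[fog→φ1] = [1050, 1890]
r8 m[fog→φ3] = [72000, 518400]
r8 m[fog→φ4] = [604800, 5443200]
r8 m[fog→φ8] = [604800, 6531840]
r8 m[snow→φ2] = [4, 6]
r8 m[snow→φ7] = [6531840, 5443200]
r8 m[slip→φ0] = [4082400, 504000]
r8 m[slip→φ1] = [2160, 576]
r8 m[slip→φ2] = [1088640, 63000]
r8 m[slip→φ6] = [3628800, 1512000]
r9 m[φ0→sprk] = [4082400, 32659200]
r9 m[φ0→slip] = [8, 6]
r9 m[φ1→fog] = [2880, 17280]
r9 m[φ1→slip] = [15120, 5250]
r9 m[φ2→snow] = [6531840, 5443200]
r9 m[φ2→slip] = [30, 48]
r9 m[φ3→cld] = [3628800, 4665600]
r9 m[φ3→fog] = [42, 63]
r9 m[φ4→fog] = [5, 6]
r9 m[φ5→cld] = [2, 7]
r9 m[φ6→slip] = [9, 2]
r9 m[φ7→snow] = [4, 6]
r9 m[φ8→fog] = [5, 5]
r9 m[sprk→φ0] = [1, 1]
r9 m[cld→φ3] = [2, 7]
r9 m[cld→φ5] = [3628800, 4665600]
r9 m[fog→φ1] = [1050, 1890]
r9 m[fog→φ3] = [72000, 518400]
r9 m[fog→φ4] = [604800, 5443200]
r9 m[fog→φ8] = [604800, 6531840]
r9 m[snow→φ2] = [4, 6]
r9 m[snow→φ7] = [6531840, 5443200]
r9 m[slip→φ0] = [4082400, 504000]
r9 m[slip→φ1] = [2160, 576]
r9 m[slip→φ2] = [1088640, 63000]
r9 m[slip→φ6] = [3628800, 1512000]
fixed point reached at round 9
traceback from sprk: (sprk=1, cld=1, fog=1, snow=1, slip=0), score=32659200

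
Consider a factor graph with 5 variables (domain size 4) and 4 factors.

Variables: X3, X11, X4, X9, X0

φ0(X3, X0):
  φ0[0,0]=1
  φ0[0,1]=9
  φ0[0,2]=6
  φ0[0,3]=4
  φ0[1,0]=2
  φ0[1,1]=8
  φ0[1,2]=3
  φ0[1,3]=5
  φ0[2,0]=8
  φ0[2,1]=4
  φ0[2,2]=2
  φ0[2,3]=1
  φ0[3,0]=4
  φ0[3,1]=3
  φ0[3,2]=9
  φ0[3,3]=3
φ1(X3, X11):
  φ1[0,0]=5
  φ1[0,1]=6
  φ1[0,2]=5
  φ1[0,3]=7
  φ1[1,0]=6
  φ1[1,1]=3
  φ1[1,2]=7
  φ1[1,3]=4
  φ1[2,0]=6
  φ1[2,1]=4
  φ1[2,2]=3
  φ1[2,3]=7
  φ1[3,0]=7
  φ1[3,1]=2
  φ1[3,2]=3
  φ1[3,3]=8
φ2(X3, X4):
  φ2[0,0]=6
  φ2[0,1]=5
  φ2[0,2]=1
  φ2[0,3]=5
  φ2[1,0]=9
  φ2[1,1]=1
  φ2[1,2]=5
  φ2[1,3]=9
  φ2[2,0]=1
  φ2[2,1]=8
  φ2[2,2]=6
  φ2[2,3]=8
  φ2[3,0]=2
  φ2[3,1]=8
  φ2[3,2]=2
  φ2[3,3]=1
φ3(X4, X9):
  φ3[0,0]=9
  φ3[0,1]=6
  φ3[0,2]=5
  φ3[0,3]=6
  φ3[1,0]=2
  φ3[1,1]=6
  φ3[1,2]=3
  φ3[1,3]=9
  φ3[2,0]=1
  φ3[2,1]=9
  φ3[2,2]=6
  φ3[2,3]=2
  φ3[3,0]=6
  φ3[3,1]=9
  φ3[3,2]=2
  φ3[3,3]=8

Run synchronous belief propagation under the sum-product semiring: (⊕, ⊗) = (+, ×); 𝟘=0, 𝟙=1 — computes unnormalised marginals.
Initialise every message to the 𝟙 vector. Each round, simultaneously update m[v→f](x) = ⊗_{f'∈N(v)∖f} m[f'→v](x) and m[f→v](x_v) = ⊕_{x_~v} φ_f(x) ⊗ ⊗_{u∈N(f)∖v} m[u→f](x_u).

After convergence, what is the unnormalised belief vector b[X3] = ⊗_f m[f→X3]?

b[X3] = [183540, 204840, 148200, 103740]

init: all messages = 𝟙 over 4 values
r1 m[φ0→X3] = [20, 18, 15, 19]
r1 m[φ0→X0] = [15, 24, 20, 13]
r1 m[φ1→X3] = [23, 20, 20, 20]
r1 m[φ1→X11] = [24, 15, 18, 26]
r1 m[φ2→X3] = [17, 24, 23, 13]
r1 m[φ2→X4] = [18, 22, 14, 23]
r1 m[φ3→X4] = [26, 20, 18, 25]
r1 m[φ3→X9] = [18, 30, 16, 25]
r1 m[X3→φ0] = [1, 1, 1, 1]
r1 m[X3→φ1] = [1, 1, 1, 1]
r1 m[X3→φ2] = [1, 1, 1, 1]
r1 m[X11→φ1] = [1, 1, 1, 1]
r1 m[X4→φ2] = [1, 1, 1, 1]
r1 m[X4→φ3] = [1, 1, 1, 1]
r1 m[X9→φ3] = [1, 1, 1, 1]
r1 m[X0→φ0] = [1, 1, 1, 1]
r2 m[φ0→X3] = [20, 18, 15, 19]
r2 m[φ0→X0] = [15, 24, 20, 13]
r2 m[φ1→X3] = [23, 20, 20, 20]
r2 m[φ1→X11] = [24, 15, 18, 26]
r2 m[φ2→X3] = [17, 24, 23, 13]
r2 m[φ2→X4] = [18, 22, 14, 23]
r2 m[φ3→X4] = [26, 20, 18, 25]
r2 m[φ3→X9] = [18, 30, 16, 25]
r2 m[X3→φ0] = [391, 480, 460, 260]
r2 m[X3→φ1] = [340, 432, 345, 247]
r2 m[X3→φ2] = [460, 360, 300, 380]
r2 m[X11→φ1] = [1, 1, 1, 1]
r2 m[X4→φ2] = [26, 20, 18, 25]
r2 m[X4→φ3] = [18, 22, 14, 23]
r2 m[X9→φ3] = [1, 1, 1, 1]
r2 m[X0→φ0] = [1, 1, 1, 1]
r3 m[φ0→X3] = [20, 18, 15, 19]
r3 m[φ0→X0] = [6071, 9979, 7046, 5204]
r3 m[φ1→X3] = [23, 20, 20, 20]
r3 m[φ1→X11] = [8091, 5210, 6500, 8499]
r3 m[φ2→X3] = [399, 569, 494, 273]
r3 m[φ2→X4] = [7060, 8100, 4820, 8320]
r3 m[φ3→X4] = [26, 20, 18, 25]
r3 m[φ3→X9] = [358, 573, 286, 518]
r3 m[X3→φ0] = [391, 480, 460, 260]
r3 m[X3→φ1] = [340, 432, 345, 247]
r3 m[X3→φ2] = [460, 360, 300, 380]
r3 m[X11→φ1] = [1, 1, 1, 1]
r3 m[X4→φ2] = [26, 20, 18, 25]
r3 m[X4→φ3] = [18, 22, 14, 23]
r3 m[X9→φ3] = [1, 1, 1, 1]
r3 m[X0→φ0] = [1, 1, 1, 1]
r4 m[φ0→X3] = [20, 18, 15, 19]
r4 m[φ0→X0] = [6071, 9979, 7046, 5204]
r4 m[φ1→X3] = [23, 20, 20, 20]
r4 m[φ1→X11] = [8091, 5210, 6500, 8499]
r4 m[φ2→X3] = [399, 569, 494, 273]
r4 m[φ2→X4] = [7060, 8100, 4820, 8320]
r4 m[φ3→X4] = [26, 20, 18, 25]
r4 m[φ3→X9] = [358, 573, 286, 518]
r4 m[X3→φ0] = [9177, 11380, 9880, 5460]
r4 m[X3→φ1] = [7980, 10242, 7410, 5187]
r4 m[X3→φ2] = [460, 360, 300, 380]
r4 m[X11→φ1] = [1, 1, 1, 1]
r4 m[X4→φ2] = [26, 20, 18, 25]
r4 m[X4→φ3] = [7060, 8100, 4820, 8320]
r4 m[X9→φ3] = [1, 1, 1, 1]
r4 m[X0→φ0] = [1, 1, 1, 1]
r5 m[φ0→X3] = [20, 18, 15, 19]
r5 m[φ0→X0] = [132817, 229533, 158102, 119868]
r5 m[φ1→X3] = [23, 20, 20, 20]
r5 m[φ1→X11] = [182121, 118620, 149385, 190194]
r5 m[φ2→X3] = [399, 569, 494, 273]
r5 m[φ2→X4] = [7060, 8100, 4820, 8320]
r5 m[φ3→X4] = [26, 20, 18, 25]
r5 m[φ3→X9] = [134480, 209220, 105160, 191460]
r5 m[X3→φ0] = [9177, 11380, 9880, 5460]
r5 m[X3→φ1] = [7980, 10242, 7410, 5187]
r5 m[X3→φ2] = [460, 360, 300, 380]
r5 m[X11→φ1] = [1, 1, 1, 1]
r5 m[X4→φ2] = [26, 20, 18, 25]
r5 m[X4→φ3] = [7060, 8100, 4820, 8320]
r5 m[X9→φ3] = [1, 1, 1, 1]
r5 m[X0→φ0] = [1, 1, 1, 1]
r6 m[φ0→X3] = [20, 18, 15, 19]
r6 m[φ0→X0] = [132817, 229533, 158102, 119868]
r6 m[φ1→X3] = [23, 20, 20, 20]
r6 m[φ1→X11] = [182121, 118620, 149385, 190194]
r6 m[φ2→X3] = [399, 569, 494, 273]
r6 m[φ2→X4] = [7060, 8100, 4820, 8320]
r6 m[φ3→X4] = [26, 20, 18, 25]
r6 m[φ3→X9] = [134480, 209220, 105160, 191460]
r6 m[X3→φ0] = [9177, 11380, 9880, 5460]
r6 m[X3→φ1] = [7980, 10242, 7410, 5187]
r6 m[X3→φ2] = [460, 360, 300, 380]
r6 m[X11→φ1] = [1, 1, 1, 1]
r6 m[X4→φ2] = [26, 20, 18, 25]
r6 m[X4→φ3] = [7060, 8100, 4820, 8320]
r6 m[X9→φ3] = [1, 1, 1, 1]
r6 m[X0→φ0] = [1, 1, 1, 1]
fixed point reached at round 6
b[X3] = ⊗ incoming = [183540, 204840, 148200, 103740]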